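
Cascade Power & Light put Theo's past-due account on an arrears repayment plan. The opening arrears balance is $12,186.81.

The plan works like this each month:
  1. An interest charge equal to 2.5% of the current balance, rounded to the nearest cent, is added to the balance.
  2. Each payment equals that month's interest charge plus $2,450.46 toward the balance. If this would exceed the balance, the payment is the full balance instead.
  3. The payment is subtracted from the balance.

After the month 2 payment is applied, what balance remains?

Month 1: opening $12,186.81; interest $304.67 → $12,491.48; payment $2,755.13; balance $9,736.35
Month 2: opening $9,736.35; interest $243.41 → $9,979.76; payment $2,693.87; balance $7,285.89

$7,285.89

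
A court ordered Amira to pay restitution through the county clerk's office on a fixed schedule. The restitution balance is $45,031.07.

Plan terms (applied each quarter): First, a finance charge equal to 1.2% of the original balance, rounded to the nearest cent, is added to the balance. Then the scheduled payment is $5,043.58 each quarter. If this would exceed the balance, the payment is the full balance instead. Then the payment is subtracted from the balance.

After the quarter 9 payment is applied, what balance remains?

$4,502.18

Quarter 1: opening $45,031.07; interest $540.37 → $45,571.44; payment $5,043.58; balance $40,527.86
Quarter 2: opening $40,527.86; interest $540.37 → $41,068.23; payment $5,043.58; balance $36,024.65
Quarter 3: opening $36,024.65; interest $540.37 → $36,565.02; payment $5,043.58; balance $31,521.44
Quarter 4: opening $31,521.44; interest $540.37 → $32,061.81; payment $5,043.58; balance $27,018.23
Quarter 5: opening $27,018.23; interest $540.37 → $27,558.60; payment $5,043.58; balance $22,515.02
Quarter 6: opening $22,515.02; interest $540.37 → $23,055.39; payment $5,043.58; balance $18,011.81
Quarter 7: opening $18,011.81; interest $540.37 → $18,552.18; payment $5,043.58; balance $13,508.60
Quarter 8: opening $13,508.60; interest $540.37 → $14,048.97; payment $5,043.58; balance $9,005.39
Quarter 9: opening $9,005.39; interest $540.37 → $9,545.76; payment $5,043.58; balance $4,502.18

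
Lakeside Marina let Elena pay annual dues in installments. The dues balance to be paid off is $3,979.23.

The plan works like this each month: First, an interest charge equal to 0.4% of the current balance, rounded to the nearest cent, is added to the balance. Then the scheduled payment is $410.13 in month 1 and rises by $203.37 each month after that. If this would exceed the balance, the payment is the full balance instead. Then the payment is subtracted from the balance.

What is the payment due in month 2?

Month 1: $3,979.23 +$15.92 interest = $3,995.15; pay $410.13 → $3,585.02
Month 2: $3,585.02 +$14.34 interest = $3,599.36; pay $613.50 → $2,985.86

$613.50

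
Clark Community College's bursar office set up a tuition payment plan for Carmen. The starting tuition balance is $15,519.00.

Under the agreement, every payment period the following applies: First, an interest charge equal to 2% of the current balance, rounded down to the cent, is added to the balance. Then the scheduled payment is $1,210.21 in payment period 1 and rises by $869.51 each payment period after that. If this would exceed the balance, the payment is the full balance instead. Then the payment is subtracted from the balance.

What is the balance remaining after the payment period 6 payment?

$0.00

# | Opening | Interest | Payment | End bal
1 | $15,519.00 | $310.38 | $1,210.21 | $14,619.17
2 | $14,619.17 | $292.38 | $2,079.72 | $12,831.83
3 | $12,831.83 | $256.63 | $2,949.23 | $10,139.23
4 | $10,139.23 | $202.78 | $3,818.74 | $6,523.27
5 | $6,523.27 | $130.46 | $4,688.25 | $1,965.48
6 | $1,965.48 | $39.30 | $2,004.78 | $0.00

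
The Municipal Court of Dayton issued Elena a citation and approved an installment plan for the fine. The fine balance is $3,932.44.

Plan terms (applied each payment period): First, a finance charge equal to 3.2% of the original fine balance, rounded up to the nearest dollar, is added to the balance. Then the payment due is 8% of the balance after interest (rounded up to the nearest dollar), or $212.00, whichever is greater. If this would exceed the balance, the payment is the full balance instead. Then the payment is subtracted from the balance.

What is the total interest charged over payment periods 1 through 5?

Payment period 1: opening $3,932.44; interest $126.00 → $4,058.44; payment $325.00; balance $3,733.44
Payment period 2: opening $3,733.44; interest $126.00 → $3,859.44; payment $309.00; balance $3,550.44
Payment period 3: opening $3,550.44; interest $126.00 → $3,676.44; payment $295.00; balance $3,381.44
Payment period 4: opening $3,381.44; interest $126.00 → $3,507.44; payment $281.00; balance $3,226.44
Payment period 5: opening $3,226.44; interest $126.00 → $3,352.44; payment $269.00; balance $3,083.44
Total interest: $126.00 + $126.00 + $126.00 + $126.00 + $126.00 = $630.00

$630.00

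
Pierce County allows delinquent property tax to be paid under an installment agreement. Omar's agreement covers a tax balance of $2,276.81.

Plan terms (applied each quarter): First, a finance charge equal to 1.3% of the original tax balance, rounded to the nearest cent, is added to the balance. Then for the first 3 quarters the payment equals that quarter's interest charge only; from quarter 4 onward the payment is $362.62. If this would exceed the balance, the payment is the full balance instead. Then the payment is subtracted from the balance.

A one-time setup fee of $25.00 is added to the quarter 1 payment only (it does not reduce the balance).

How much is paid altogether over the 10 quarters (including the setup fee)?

Quarter 1: $2,276.81 +$29.60 interest = $2,306.41; pay $29.60 (+ $25.00 fee) → $2,276.81
Quarter 2: $2,276.81 +$29.60 interest = $2,306.41; pay $29.60 → $2,276.81
Quarter 3: $2,276.81 +$29.60 interest = $2,306.41; pay $29.60 → $2,276.81
Quarter 4: $2,276.81 +$29.60 interest = $2,306.41; pay $362.62 → $1,943.79
Quarter 5: $1,943.79 +$29.60 interest = $1,973.39; pay $362.62 → $1,610.77
Quarter 6: $1,610.77 +$29.60 interest = $1,640.37; pay $362.62 → $1,277.75
Quarter 7: $1,277.75 +$29.60 interest = $1,307.35; pay $362.62 → $944.73
Quarter 8: $944.73 +$29.60 interest = $974.33; pay $362.62 → $611.71
Quarter 9: $611.71 +$29.60 interest = $641.31; pay $362.62 → $278.69
Quarter 10: $278.69 +$29.60 interest = $308.29; pay $308.29 → $0.00
Total paid: $2,597.81

$2,597.81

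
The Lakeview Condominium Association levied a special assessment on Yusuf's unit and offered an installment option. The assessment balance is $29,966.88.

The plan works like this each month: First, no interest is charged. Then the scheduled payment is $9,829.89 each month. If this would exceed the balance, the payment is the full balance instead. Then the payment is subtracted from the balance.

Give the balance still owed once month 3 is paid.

Month 1: opening $29,966.88; payment $9,829.89; balance $20,136.99
Month 2: opening $20,136.99; payment $9,829.89; balance $10,307.10
Month 3: opening $10,307.10; payment $9,829.89; balance $477.21

$477.21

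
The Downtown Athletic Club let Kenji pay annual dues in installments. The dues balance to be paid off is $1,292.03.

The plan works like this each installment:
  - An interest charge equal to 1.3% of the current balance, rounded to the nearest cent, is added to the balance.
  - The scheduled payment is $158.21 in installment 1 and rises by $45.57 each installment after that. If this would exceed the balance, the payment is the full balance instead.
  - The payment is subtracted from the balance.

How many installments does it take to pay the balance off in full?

6

# | Opening | Interest | Payment | End bal
1 | $1,292.03 | $16.80 | $158.21 | $1,150.62
2 | $1,150.62 | $14.96 | $203.78 | $961.80
3 | $961.80 | $12.50 | $249.35 | $724.95
4 | $724.95 | $9.42 | $294.92 | $439.45
5 | $439.45 | $5.71 | $340.49 | $104.67
6 | $104.67 | $1.36 | $106.03 | $0.00
Balance reaches $0.00 in installment 6.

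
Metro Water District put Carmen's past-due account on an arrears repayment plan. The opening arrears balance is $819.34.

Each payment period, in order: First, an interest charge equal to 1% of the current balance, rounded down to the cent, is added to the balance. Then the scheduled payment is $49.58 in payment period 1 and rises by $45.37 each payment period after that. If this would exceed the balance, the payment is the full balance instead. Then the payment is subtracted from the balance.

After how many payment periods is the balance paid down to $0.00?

Payment period 1: $819.34 +$8.19 interest = $827.53; pay $49.58 → $777.95
Payment period 2: $777.95 +$7.77 interest = $785.72; pay $94.95 → $690.77
Payment period 3: $690.77 +$6.90 interest = $697.67; pay $140.32 → $557.35
Payment period 4: $557.35 +$5.57 interest = $562.92; pay $185.69 → $377.23
Payment period 5: $377.23 +$3.77 interest = $381.00; pay $231.06 → $149.94
Payment period 6: $149.94 +$1.49 interest = $151.43; pay $151.43 → $0.00
Balance reaches $0.00 in payment period 6.

6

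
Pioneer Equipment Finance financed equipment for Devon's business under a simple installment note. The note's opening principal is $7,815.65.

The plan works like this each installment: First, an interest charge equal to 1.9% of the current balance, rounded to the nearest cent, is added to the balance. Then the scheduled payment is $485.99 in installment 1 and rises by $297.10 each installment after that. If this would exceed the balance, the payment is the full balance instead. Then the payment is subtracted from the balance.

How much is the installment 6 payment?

$1,971.49

# | Opening | Interest | Payment | End bal
1 | $7,815.65 | $148.50 | $485.99 | $7,478.16
2 | $7,478.16 | $142.09 | $783.09 | $6,837.16
3 | $6,837.16 | $129.91 | $1,080.19 | $5,886.88
4 | $5,886.88 | $111.85 | $1,377.29 | $4,621.44
5 | $4,621.44 | $87.81 | $1,674.39 | $3,034.86
6 | $3,034.86 | $57.66 | $1,971.49 | $1,121.03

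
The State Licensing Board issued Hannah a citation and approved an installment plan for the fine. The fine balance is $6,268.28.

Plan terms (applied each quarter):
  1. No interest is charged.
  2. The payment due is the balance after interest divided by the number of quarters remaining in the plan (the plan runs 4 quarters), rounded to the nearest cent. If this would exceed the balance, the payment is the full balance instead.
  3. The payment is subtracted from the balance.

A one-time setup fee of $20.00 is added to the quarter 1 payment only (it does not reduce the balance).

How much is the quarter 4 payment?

$1,567.07

# | Opening | Payment | Fee | End bal
1 | $6,268.28 | $1,567.07 | $20.00 | $4,701.21
2 | $4,701.21 | $1,567.07 | — | $3,134.14
3 | $3,134.14 | $1,567.07 | — | $1,567.07
4 | $1,567.07 | $1,567.07 | — | $0.00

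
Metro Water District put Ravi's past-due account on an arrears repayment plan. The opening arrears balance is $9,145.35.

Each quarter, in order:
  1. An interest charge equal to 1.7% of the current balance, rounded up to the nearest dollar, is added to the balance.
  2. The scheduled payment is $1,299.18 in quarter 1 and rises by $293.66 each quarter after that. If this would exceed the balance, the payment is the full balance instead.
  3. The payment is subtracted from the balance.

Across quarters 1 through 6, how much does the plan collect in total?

Quarter 1: opening $9,145.35; interest $156.00 → $9,301.35; payment $1,299.18; balance $8,002.17
Quarter 2: opening $8,002.17; interest $137.00 → $8,139.17; payment $1,592.84; balance $6,546.33
Quarter 3: opening $6,546.33; interest $112.00 → $6,658.33; payment $1,886.50; balance $4,771.83
Quarter 4: opening $4,771.83; interest $82.00 → $4,853.83; payment $2,180.16; balance $2,673.67
Quarter 5: opening $2,673.67; interest $46.00 → $2,719.67; payment $2,473.82; balance $245.85
Quarter 6: opening $245.85; interest $5.00 → $250.85; payment $250.85; balance $0.00
Total paid: $9,683.35

$9,683.35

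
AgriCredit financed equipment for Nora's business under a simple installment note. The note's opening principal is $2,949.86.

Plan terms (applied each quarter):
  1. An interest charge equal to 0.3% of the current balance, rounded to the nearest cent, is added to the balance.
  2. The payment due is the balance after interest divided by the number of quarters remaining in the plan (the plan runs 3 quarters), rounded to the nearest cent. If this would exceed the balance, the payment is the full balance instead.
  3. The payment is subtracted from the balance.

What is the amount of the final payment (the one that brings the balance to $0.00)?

Quarter 1: $2,949.86 +$8.85 interest = $2,958.71; pay $986.24 → $1,972.47
Quarter 2: $1,972.47 +$5.92 interest = $1,978.39; pay $989.20 → $989.19
Quarter 3: $989.19 +$2.97 interest = $992.16; pay $992.16 → $0.00

$992.16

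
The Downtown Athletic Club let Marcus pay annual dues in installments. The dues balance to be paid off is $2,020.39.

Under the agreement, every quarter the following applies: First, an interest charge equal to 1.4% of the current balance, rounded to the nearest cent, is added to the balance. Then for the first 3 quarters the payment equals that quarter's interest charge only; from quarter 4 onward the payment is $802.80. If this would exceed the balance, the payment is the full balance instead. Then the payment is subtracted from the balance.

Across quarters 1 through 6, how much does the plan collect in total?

Quarter 1: opening $2,020.39; interest $28.29 → $2,048.68; payment $28.29; balance $2,020.39
Quarter 2: opening $2,020.39; interest $28.29 → $2,048.68; payment $28.29; balance $2,020.39
Quarter 3: opening $2,020.39; interest $28.29 → $2,048.68; payment $28.29; balance $2,020.39
Quarter 4: opening $2,020.39; interest $28.29 → $2,048.68; payment $802.80; balance $1,245.88
Quarter 5: opening $1,245.88; interest $17.44 → $1,263.32; payment $802.80; balance $460.52
Quarter 6: opening $460.52; interest $6.45 → $466.97; payment $466.97; balance $0.00
Total paid: $2,157.44

$2,157.44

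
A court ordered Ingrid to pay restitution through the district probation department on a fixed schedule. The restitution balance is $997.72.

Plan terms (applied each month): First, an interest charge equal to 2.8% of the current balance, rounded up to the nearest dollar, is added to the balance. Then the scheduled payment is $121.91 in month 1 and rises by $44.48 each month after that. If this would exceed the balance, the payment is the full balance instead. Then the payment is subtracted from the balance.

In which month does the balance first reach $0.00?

6

Month 1: opening $997.72; interest $28.00 → $1,025.72; payment $121.91; balance $903.81
Month 2: opening $903.81; interest $26.00 → $929.81; payment $166.39; balance $763.42
Month 3: opening $763.42; interest $22.00 → $785.42; payment $210.87; balance $574.55
Month 4: opening $574.55; interest $17.00 → $591.55; payment $255.35; balance $336.20
Month 5: opening $336.20; interest $10.00 → $346.20; payment $299.83; balance $46.37
Month 6: opening $46.37; interest $2.00 → $48.37; payment $48.37; balance $0.00
Balance reaches $0.00 in month 6.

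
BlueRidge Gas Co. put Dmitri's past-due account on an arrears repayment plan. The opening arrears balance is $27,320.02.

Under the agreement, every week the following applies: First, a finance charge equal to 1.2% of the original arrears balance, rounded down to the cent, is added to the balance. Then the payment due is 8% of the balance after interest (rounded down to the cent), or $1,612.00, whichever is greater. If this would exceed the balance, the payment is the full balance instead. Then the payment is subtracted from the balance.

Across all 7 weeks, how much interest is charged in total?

# | Opening | Interest | Payment | End bal
1 | $27,320.02 | $327.84 | $2,211.82 | $25,436.04
2 | $25,436.04 | $327.84 | $2,061.11 | $23,702.77
3 | $23,702.77 | $327.84 | $1,922.44 | $22,108.17
4 | $22,108.17 | $327.84 | $1,794.88 | $20,641.13
5 | $20,641.13 | $327.84 | $1,677.51 | $19,291.46
6 | $19,291.46 | $327.84 | $1,612.00 | $18,007.30
7 | $18,007.30 | $327.84 | $1,612.00 | $16,723.14
Total interest: $327.84 + $327.84 + $327.84 + $327.84 + $327.84 + $327.84 + $327.84 = $2,294.88

$2,294.88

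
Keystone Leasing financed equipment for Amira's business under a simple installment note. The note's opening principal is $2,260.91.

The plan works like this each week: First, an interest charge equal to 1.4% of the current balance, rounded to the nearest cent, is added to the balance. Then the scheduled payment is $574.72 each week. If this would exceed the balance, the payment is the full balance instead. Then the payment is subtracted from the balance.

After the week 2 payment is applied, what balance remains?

Week 1: opening $2,260.91; interest $31.65 → $2,292.56; payment $574.72; balance $1,717.84
Week 2: opening $1,717.84; interest $24.05 → $1,741.89; payment $574.72; balance $1,167.17

$1,167.17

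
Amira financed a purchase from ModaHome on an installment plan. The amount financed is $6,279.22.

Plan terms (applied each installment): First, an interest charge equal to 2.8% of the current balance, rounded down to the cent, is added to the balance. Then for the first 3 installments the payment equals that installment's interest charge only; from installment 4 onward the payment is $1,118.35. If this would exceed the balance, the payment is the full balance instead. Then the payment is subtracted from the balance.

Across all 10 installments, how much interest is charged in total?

$1,177.30

Installment 1: $6,279.22 +$175.81 interest = $6,455.03; pay $175.81 → $6,279.22
Installment 2: $6,279.22 +$175.81 interest = $6,455.03; pay $175.81 → $6,279.22
Installment 3: $6,279.22 +$175.81 interest = $6,455.03; pay $175.81 → $6,279.22
Installment 4: $6,279.22 +$175.81 interest = $6,455.03; pay $1,118.35 → $5,336.68
Installment 5: $5,336.68 +$149.42 interest = $5,486.10; pay $1,118.35 → $4,367.75
Installment 6: $4,367.75 +$122.29 interest = $4,490.04; pay $1,118.35 → $3,371.69
Installment 7: $3,371.69 +$94.40 interest = $3,466.09; pay $1,118.35 → $2,347.74
Installment 8: $2,347.74 +$65.73 interest = $2,413.47; pay $1,118.35 → $1,295.12
Installment 9: $1,295.12 +$36.26 interest = $1,331.38; pay $1,118.35 → $213.03
Installment 10: $213.03 +$5.96 interest = $218.99; pay $218.99 → $0.00
Total interest: $175.81 + $175.81 + $175.81 + $175.81 + $149.42 + $122.29 + $94.40 + $65.73 + $36.26 + $5.96 = $1,177.30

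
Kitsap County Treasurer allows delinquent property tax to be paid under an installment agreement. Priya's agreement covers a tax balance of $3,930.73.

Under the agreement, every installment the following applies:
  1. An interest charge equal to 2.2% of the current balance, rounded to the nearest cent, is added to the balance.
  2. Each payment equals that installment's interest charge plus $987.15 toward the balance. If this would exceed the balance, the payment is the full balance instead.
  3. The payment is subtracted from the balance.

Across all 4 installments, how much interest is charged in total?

$215.60

# | Opening | Interest | Payment | End bal
1 | $3,930.73 | $86.48 | $1,073.63 | $2,943.58
2 | $2,943.58 | $64.76 | $1,051.91 | $1,956.43
3 | $1,956.43 | $43.04 | $1,030.19 | $969.28
4 | $969.28 | $21.32 | $990.60 | $0.00
Total interest: $86.48 + $64.76 + $43.04 + $21.32 = $215.60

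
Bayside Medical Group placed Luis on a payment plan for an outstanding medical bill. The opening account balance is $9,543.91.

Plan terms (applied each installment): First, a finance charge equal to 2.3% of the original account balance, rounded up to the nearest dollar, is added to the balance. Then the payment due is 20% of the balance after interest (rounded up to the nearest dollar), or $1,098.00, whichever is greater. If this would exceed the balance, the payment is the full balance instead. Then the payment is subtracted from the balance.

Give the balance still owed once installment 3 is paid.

$5,314.91

Installment 1: opening $9,543.91; interest $220.00 → $9,763.91; payment $1,953.00; balance $7,810.91
Installment 2: opening $7,810.91; interest $220.00 → $8,030.91; payment $1,607.00; balance $6,423.91
Installment 3: opening $6,423.91; interest $220.00 → $6,643.91; payment $1,329.00; balance $5,314.91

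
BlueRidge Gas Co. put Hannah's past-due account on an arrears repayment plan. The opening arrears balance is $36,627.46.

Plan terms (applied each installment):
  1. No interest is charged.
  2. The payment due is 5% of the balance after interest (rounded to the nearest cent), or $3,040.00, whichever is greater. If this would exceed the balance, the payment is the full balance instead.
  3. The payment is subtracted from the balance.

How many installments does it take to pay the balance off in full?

# | Opening | Payment | End bal
1 | $36,627.46 | $3,040.00 | $33,587.46
2 | $33,587.46 | $3,040.00 | $30,547.46
3 | $30,547.46 | $3,040.00 | $27,507.46
4 | $27,507.46 | $3,040.00 | $24,467.46
5 | $24,467.46 | $3,040.00 | $21,427.46
6 | $21,427.46 | $3,040.00 | $18,387.46
7 | $18,387.46 | $3,040.00 | $15,347.46
8 | $15,347.46 | $3,040.00 | $12,307.46
9 | $12,307.46 | $3,040.00 | $9,267.46
10 | $9,267.46 | $3,040.00 | $6,227.46
11 | $6,227.46 | $3,040.00 | $3,187.46
12 | $3,187.46 | $3,040.00 | $147.46
13 | $147.46 | $147.46 | $0.00
Balance reaches $0.00 in installment 13.

13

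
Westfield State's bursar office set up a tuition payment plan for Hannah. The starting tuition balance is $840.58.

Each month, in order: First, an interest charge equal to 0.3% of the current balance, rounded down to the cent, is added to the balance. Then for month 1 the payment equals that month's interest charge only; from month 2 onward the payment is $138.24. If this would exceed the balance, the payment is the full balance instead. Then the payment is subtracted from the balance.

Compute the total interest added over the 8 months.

$11.55

# | Opening | Interest | Payment | End bal
1 | $840.58 | $2.52 | $2.52 | $840.58
2 | $840.58 | $2.52 | $138.24 | $704.86
3 | $704.86 | $2.11 | $138.24 | $568.73
4 | $568.73 | $1.70 | $138.24 | $432.19
5 | $432.19 | $1.29 | $138.24 | $295.24
6 | $295.24 | $0.88 | $138.24 | $157.88
7 | $157.88 | $0.47 | $138.24 | $20.11
8 | $20.11 | $0.06 | $20.17 | $0.00
Total interest: $2.52 + $2.52 + $2.11 + $1.70 + $1.29 + $0.88 + $0.47 + $0.06 = $11.55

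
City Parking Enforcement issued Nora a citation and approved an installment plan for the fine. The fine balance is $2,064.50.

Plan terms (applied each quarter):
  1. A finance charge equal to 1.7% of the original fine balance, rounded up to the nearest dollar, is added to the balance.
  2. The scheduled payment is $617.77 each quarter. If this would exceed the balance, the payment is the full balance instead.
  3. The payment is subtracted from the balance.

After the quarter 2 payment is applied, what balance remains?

Quarter 1: $2,064.50 +$36.00 interest = $2,100.50; pay $617.77 → $1,482.73
Quarter 2: $1,482.73 +$36.00 interest = $1,518.73; pay $617.77 → $900.96

$900.96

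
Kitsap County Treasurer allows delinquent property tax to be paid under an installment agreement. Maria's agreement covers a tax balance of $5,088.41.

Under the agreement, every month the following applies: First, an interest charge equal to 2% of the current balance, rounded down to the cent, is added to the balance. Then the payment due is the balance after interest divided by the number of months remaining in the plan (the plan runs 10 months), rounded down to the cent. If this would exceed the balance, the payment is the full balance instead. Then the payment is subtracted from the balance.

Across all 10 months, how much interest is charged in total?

Month 1: opening $5,088.41; interest $101.76 → $5,190.17; payment $519.01; balance $4,671.16
Month 2: opening $4,671.16; interest $93.42 → $4,764.58; payment $529.39; balance $4,235.19
Month 3: opening $4,235.19; interest $84.70 → $4,319.89; payment $539.98; balance $3,779.91
Month 4: opening $3,779.91; interest $75.59 → $3,855.50; payment $550.78; balance $3,304.72
Month 5: opening $3,304.72; interest $66.09 → $3,370.81; payment $561.80; balance $2,809.01
Month 6: opening $2,809.01; interest $56.18 → $2,865.19; payment $573.03; balance $2,292.16
Month 7: opening $2,292.16; interest $45.84 → $2,338.00; payment $584.50; balance $1,753.50
Month 8: opening $1,753.50; interest $35.07 → $1,788.57; payment $596.19; balance $1,192.38
Month 9: opening $1,192.38; interest $23.84 → $1,216.22; payment $608.11; balance $608.11
Month 10: opening $608.11; interest $12.16 → $620.27; payment $620.27; balance $0.00
Total interest: $101.76 + $93.42 + $84.70 + $75.59 + $66.09 + $56.18 + $45.84 + $35.07 + $23.84 + $12.16 = $594.65

$594.65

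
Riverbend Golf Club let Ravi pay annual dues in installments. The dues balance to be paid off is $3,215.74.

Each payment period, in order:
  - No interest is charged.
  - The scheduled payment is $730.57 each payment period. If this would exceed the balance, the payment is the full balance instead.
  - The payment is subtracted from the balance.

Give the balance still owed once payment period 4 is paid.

Payment period 1: opening $3,215.74; payment $730.57; balance $2,485.17
Payment period 2: opening $2,485.17; payment $730.57; balance $1,754.60
Payment period 3: opening $1,754.60; payment $730.57; balance $1,024.03
Payment period 4: opening $1,024.03; payment $730.57; balance $293.46

$293.46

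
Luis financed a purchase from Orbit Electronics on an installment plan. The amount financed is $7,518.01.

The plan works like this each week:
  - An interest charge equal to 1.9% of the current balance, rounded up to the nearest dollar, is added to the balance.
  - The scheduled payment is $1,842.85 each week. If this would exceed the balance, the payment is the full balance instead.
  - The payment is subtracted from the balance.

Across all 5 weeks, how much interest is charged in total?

# | Opening | Interest | Payment | End bal
1 | $7,518.01 | $143.00 | $1,842.85 | $5,818.16
2 | $5,818.16 | $111.00 | $1,842.85 | $4,086.31
3 | $4,086.31 | $78.00 | $1,842.85 | $2,321.46
4 | $2,321.46 | $45.00 | $1,842.85 | $523.61
5 | $523.61 | $10.00 | $533.61 | $0.00
Total interest: $143.00 + $111.00 + $78.00 + $45.00 + $10.00 = $387.00

$387.00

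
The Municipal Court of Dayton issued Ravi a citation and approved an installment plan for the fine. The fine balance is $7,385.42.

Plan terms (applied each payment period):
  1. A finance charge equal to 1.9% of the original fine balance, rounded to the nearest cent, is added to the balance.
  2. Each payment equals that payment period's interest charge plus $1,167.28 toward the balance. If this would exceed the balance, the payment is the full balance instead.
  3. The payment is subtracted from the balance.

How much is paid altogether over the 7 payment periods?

Payment period 1: opening $7,385.42; interest $140.32 → $7,525.74; payment $1,307.60; balance $6,218.14
Payment period 2: opening $6,218.14; interest $140.32 → $6,358.46; payment $1,307.60; balance $5,050.86
Payment period 3: opening $5,050.86; interest $140.32 → $5,191.18; payment $1,307.60; balance $3,883.58
Payment period 4: opening $3,883.58; interest $140.32 → $4,023.90; payment $1,307.60; balance $2,716.30
Payment period 5: opening $2,716.30; interest $140.32 → $2,856.62; payment $1,307.60; balance $1,549.02
Payment period 6: opening $1,549.02; interest $140.32 → $1,689.34; payment $1,307.60; balance $381.74
Payment period 7: opening $381.74; interest $140.32 → $522.06; payment $522.06; balance $0.00
Total paid: $8,367.66

$8,367.66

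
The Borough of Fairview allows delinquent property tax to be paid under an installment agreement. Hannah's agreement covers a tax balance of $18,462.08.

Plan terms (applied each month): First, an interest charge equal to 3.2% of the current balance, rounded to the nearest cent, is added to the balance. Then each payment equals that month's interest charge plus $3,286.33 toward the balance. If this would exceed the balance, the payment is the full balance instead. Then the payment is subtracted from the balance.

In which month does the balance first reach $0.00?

Month 1: $18,462.08 +$590.79 interest = $19,052.87; pay $3,877.12 → $15,175.75
Month 2: $15,175.75 +$485.62 interest = $15,661.37; pay $3,771.95 → $11,889.42
Month 3: $11,889.42 +$380.46 interest = $12,269.88; pay $3,666.79 → $8,603.09
Month 4: $8,603.09 +$275.30 interest = $8,878.39; pay $3,561.63 → $5,316.76
Month 5: $5,316.76 +$170.14 interest = $5,486.90; pay $3,456.47 → $2,030.43
Month 6: $2,030.43 +$64.97 interest = $2,095.40; pay $2,095.40 → $0.00
Balance reaches $0.00 in month 6.

6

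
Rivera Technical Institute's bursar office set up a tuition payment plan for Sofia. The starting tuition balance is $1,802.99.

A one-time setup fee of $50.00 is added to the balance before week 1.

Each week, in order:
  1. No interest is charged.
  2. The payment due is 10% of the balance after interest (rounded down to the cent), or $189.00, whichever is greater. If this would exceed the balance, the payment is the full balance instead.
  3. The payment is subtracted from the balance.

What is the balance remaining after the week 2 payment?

$1,474.99

Week 1: opening $1,852.99; payment $189.00; balance $1,663.99
Week 2: opening $1,663.99; payment $189.00; balance $1,474.99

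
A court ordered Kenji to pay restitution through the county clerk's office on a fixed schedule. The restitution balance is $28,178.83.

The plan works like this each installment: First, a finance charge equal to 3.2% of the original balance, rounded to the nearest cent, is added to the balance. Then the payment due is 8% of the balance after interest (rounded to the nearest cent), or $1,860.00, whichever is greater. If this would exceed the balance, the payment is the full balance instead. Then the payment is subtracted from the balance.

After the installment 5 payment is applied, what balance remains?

$22,107.39

Installment 1: opening $28,178.83; interest $901.72 → $29,080.55; payment $2,326.44; balance $26,754.11
Installment 2: opening $26,754.11; interest $901.72 → $27,655.83; payment $2,212.47; balance $25,443.36
Installment 3: opening $25,443.36; interest $901.72 → $26,345.08; payment $2,107.61; balance $24,237.47
Installment 4: opening $24,237.47; interest $901.72 → $25,139.19; payment $2,011.14; balance $23,128.05
Installment 5: opening $23,128.05; interest $901.72 → $24,029.77; payment $1,922.38; balance $22,107.39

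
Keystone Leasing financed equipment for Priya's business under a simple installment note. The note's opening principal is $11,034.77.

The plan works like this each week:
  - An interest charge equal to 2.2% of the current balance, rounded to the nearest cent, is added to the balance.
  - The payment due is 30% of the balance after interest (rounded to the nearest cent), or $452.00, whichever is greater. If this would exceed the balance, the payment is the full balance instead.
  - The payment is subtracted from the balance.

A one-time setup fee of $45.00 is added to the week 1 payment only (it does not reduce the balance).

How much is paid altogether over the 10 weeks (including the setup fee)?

Week 1: opening $11,034.77; interest $242.76 → $11,277.53; payment $3,383.26 (+ $45.00 fee); balance $7,894.27
Week 2: opening $7,894.27; interest $173.67 → $8,067.94; payment $2,420.38; balance $5,647.56
Week 3: opening $5,647.56; interest $124.25 → $5,771.81; payment $1,731.54; balance $4,040.27
Week 4: opening $4,040.27; interest $88.89 → $4,129.16; payment $1,238.75; balance $2,890.41
Week 5: opening $2,890.41; interest $63.59 → $2,954.00; payment $886.20; balance $2,067.80
Week 6: opening $2,067.80; interest $45.49 → $2,113.29; payment $633.99; balance $1,479.30
Week 7: opening $1,479.30; interest $32.54 → $1,511.84; payment $453.55; balance $1,058.29
Week 8: opening $1,058.29; interest $23.28 → $1,081.57; payment $452.00; balance $629.57
Week 9: opening $629.57; interest $13.85 → $643.42; payment $452.00; balance $191.42
Week 10: opening $191.42; interest $4.21 → $195.63; payment $195.63; balance $0.00
Total paid: $11,892.30

$11,892.30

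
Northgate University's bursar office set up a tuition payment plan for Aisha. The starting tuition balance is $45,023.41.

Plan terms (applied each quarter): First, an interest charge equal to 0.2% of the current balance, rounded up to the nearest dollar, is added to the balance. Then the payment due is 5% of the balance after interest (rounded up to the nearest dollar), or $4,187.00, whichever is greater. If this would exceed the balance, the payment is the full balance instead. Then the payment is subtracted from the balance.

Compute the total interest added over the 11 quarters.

Quarter 1: $45,023.41 +$91.00 interest = $45,114.41; pay $4,187.00 → $40,927.41
Quarter 2: $40,927.41 +$82.00 interest = $41,009.41; pay $4,187.00 → $36,822.41
Quarter 3: $36,822.41 +$74.00 interest = $36,896.41; pay $4,187.00 → $32,709.41
Quarter 4: $32,709.41 +$66.00 interest = $32,775.41; pay $4,187.00 → $28,588.41
Quarter 5: $28,588.41 +$58.00 interest = $28,646.41; pay $4,187.00 → $24,459.41
Quarter 6: $24,459.41 +$49.00 interest = $24,508.41; pay $4,187.00 → $20,321.41
Quarter 7: $20,321.41 +$41.00 interest = $20,362.41; pay $4,187.00 → $16,175.41
Quarter 8: $16,175.41 +$33.00 interest = $16,208.41; pay $4,187.00 → $12,021.41
Quarter 9: $12,021.41 +$25.00 interest = $12,046.41; pay $4,187.00 → $7,859.41
Quarter 10: $7,859.41 +$16.00 interest = $7,875.41; pay $4,187.00 → $3,688.41
Quarter 11: $3,688.41 +$8.00 interest = $3,696.41; pay $3,696.41 → $0.00
Total interest: $91.00 + $82.00 + $74.00 + $66.00 + $58.00 + $49.00 + $41.00 + $33.00 + $25.00 + $16.00 + $8.00 = $543.00

$543.00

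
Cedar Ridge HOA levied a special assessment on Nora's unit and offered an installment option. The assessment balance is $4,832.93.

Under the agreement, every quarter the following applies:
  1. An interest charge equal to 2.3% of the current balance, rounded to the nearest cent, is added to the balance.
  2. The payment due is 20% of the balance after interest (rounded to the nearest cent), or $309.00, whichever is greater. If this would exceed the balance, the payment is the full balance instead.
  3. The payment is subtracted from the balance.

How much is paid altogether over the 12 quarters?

$5,363.47

# | Opening | Interest | Payment | End bal
1 | $4,832.93 | $111.16 | $988.82 | $3,955.27
2 | $3,955.27 | $90.97 | $809.25 | $3,236.99
3 | $3,236.99 | $74.45 | $662.29 | $2,649.15
4 | $2,649.15 | $60.93 | $542.02 | $2,168.06
5 | $2,168.06 | $49.87 | $443.59 | $1,774.34
6 | $1,774.34 | $40.81 | $363.03 | $1,452.12
7 | $1,452.12 | $33.40 | $309.00 | $1,176.52
8 | $1,176.52 | $27.06 | $309.00 | $894.58
9 | $894.58 | $20.58 | $309.00 | $606.16
10 | $606.16 | $13.94 | $309.00 | $311.10
11 | $311.10 | $7.16 | $309.00 | $9.26
12 | $9.26 | $0.21 | $9.47 | $0.00
Total paid: $5,363.47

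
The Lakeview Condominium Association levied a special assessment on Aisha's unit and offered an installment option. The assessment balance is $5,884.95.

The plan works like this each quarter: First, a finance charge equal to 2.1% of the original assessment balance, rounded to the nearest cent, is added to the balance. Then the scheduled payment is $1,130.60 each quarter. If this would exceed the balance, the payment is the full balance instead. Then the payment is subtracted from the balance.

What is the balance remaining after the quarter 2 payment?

$3,870.91

Quarter 1: $5,884.95 +$123.58 interest = $6,008.53; pay $1,130.60 → $4,877.93
Quarter 2: $4,877.93 +$123.58 interest = $5,001.51; pay $1,130.60 → $3,870.91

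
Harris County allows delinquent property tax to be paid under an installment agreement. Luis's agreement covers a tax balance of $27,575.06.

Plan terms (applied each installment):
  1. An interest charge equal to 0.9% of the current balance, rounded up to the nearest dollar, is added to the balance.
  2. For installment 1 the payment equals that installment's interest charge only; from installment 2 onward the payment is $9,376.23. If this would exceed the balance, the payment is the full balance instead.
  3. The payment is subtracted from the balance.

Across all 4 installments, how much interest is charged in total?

# | Opening | Interest | Payment | End bal
1 | $27,575.06 | $249.00 | $249.00 | $27,575.06
2 | $27,575.06 | $249.00 | $9,376.23 | $18,447.83
3 | $18,447.83 | $167.00 | $9,376.23 | $9,238.60
4 | $9,238.60 | $84.00 | $9,322.60 | $0.00
Total interest: $249.00 + $249.00 + $167.00 + $84.00 = $749.00

$749.00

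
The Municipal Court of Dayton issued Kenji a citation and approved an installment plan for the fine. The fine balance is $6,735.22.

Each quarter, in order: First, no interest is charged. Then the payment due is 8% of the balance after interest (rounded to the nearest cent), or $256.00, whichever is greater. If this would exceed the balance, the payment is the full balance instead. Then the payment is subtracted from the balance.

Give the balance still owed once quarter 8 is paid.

Quarter 1: opening $6,735.22; payment $538.82; balance $6,196.40
Quarter 2: opening $6,196.40; payment $495.71; balance $5,700.69
Quarter 3: opening $5,700.69; payment $456.06; balance $5,244.63
Quarter 4: opening $5,244.63; payment $419.57; balance $4,825.06
Quarter 5: opening $4,825.06; payment $386.00; balance $4,439.06
Quarter 6: opening $4,439.06; payment $355.12; balance $4,083.94
Quarter 7: opening $4,083.94; payment $326.72; balance $3,757.22
Quarter 8: opening $3,757.22; payment $300.58; balance $3,456.64

$3,456.64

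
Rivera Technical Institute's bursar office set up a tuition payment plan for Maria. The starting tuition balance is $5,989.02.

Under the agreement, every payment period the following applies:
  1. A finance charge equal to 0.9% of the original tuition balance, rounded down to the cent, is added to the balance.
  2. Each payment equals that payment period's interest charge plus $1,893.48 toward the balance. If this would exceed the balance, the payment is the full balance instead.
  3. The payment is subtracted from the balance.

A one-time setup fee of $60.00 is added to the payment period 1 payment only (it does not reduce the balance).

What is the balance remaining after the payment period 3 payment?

Payment period 1: opening $5,989.02; interest $53.90 → $6,042.92; payment $1,947.38 (+ $60.00 fee); balance $4,095.54
Payment period 2: opening $4,095.54; interest $53.90 → $4,149.44; payment $1,947.38; balance $2,202.06
Payment period 3: opening $2,202.06; interest $53.90 → $2,255.96; payment $1,947.38; balance $308.58

$308.58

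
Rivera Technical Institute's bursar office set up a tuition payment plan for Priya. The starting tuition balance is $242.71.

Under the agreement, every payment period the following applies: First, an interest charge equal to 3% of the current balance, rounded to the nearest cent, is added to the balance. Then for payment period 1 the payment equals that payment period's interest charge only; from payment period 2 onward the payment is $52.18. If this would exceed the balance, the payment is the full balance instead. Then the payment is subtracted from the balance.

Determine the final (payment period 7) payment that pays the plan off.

Payment period 1: opening $242.71; interest $7.28 → $249.99; payment $7.28; balance $242.71
Payment period 2: opening $242.71; interest $7.28 → $249.99; payment $52.18; balance $197.81
Payment period 3: opening $197.81; interest $5.93 → $203.74; payment $52.18; balance $151.56
Payment period 4: opening $151.56; interest $4.55 → $156.11; payment $52.18; balance $103.93
Payment period 5: opening $103.93; interest $3.12 → $107.05; payment $52.18; balance $54.87
Payment period 6: opening $54.87; interest $1.65 → $56.52; payment $52.18; balance $4.34
Payment period 7: opening $4.34; interest $0.13 → $4.47; payment $4.47; balance $0.00

$4.47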